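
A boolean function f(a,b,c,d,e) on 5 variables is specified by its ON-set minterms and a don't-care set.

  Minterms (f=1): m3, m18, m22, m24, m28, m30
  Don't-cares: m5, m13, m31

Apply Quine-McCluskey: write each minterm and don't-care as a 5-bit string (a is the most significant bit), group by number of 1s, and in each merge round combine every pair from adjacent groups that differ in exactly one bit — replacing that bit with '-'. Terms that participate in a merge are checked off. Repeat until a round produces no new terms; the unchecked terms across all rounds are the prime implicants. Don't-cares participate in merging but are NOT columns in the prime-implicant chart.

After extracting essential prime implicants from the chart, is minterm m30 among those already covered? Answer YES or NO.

[col 0] 00011, 00101*, 01101*, 10010*, 10110*, 11000*, 11100*, 11110*, 11111*
[col 1] 0-101, 1-110, 10-10, 11-00, 111-0, 1111-
Prime implicants: 0-101, 00011, 1-110, 10-10, 11-00, 111-0, 1111-
PI chart (minterm → PIs covering it):
  3 | 00011  (sole → essential)
  18 | 10-10  (sole → essential)
  22 | 1-110,10-10
  24 | 11-00  (sole → essential)
  28 | 11-00,111-0
  30 | 1-110,111-0,1111-
Essential prime implicants: 00011, 10-10, 11-00

NO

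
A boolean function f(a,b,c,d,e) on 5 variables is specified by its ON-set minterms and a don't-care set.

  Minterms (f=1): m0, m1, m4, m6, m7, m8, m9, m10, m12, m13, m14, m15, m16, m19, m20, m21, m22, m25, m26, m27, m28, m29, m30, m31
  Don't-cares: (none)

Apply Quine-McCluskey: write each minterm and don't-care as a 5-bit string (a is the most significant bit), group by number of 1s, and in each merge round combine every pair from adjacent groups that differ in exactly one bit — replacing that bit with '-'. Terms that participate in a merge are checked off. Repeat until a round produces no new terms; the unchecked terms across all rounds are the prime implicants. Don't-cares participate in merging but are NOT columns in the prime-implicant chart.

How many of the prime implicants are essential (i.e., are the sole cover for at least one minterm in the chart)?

[col 0] 00000*, 00001*, 00100*, 00110*, 00111*, 01000*, 01001*, 01010*, 01100*, 01101*, 01110*, 01111*, 10000*, 10011*, 10100*, 10101*, 10110*, 11001*, 11010*, 11011*, 11100*, 11101*, 11110*, 11111*
[col 1] -0000*, -0100*, -0110*, -1001*, -1010*, -1100*, -1101*, -1110*, -1111*, 0-000*, 0-001*, 0-100*, 0-110*, 0-111*, 00-00*, 0000-*, 001-0*, 0011-*, 01-00*, 01-01*, 01-10*, 010-0*, 0100-*, 011-0*, 011-1*, 0110-*, 0111-*, 1-011, 1-100*, 1-101*, 1-110*, 10-00*, 101-0*, 1010-*, 11-01*, 11-10*, 11-11*, 110-1*, 1101-*, 111-0*, 111-1*, 1110-*, 1111-*
[col 2] --100*, --110*, -0-00, -01-0*, -1-01, -1-10, -11-0*, -11-1*, -110-*, -111-*, 0--00, 0-00-, 0-1-0*, 0-11-, 01--0, 01-0-, 011--*, 1-1-0*, 1-10-, 11--1, 11-1-, 111--*
[col 3] --1-0, -11--
Prime implicants: --1-0, -0-00, -1-01, -1-10, -11--, 0--00, 0-00-, 0-11-, 01--0, 01-0-, 1-011, 1-10-, 11--1, 11-1-
PI chart (minterm → PIs covering it):
  0 | -0-00,0--00,0-00-
  1 | 0-00-  (sole → essential)
  4 | --1-0,-0-00,0--00
  6 | --1-0,0-11-
  7 | 0-11-  (sole → essential)
  8 | 0--00,0-00-,01--0,01-0-
  9 | -1-01,0-00-,01-0-
  10 | -1-10,01--0
  12 | --1-0,-11--,0--00,01--0,01-0-
  13 | -1-01,-11--,01-0-
  14 | --1-0,-1-10,-11--,0-11-,01--0
  15 | -11--,0-11-
  16 | -0-00  (sole → essential)
  19 | 1-011  (sole → essential)
  20 | --1-0,-0-00,1-10-
  21 | 1-10-  (sole → essential)
  22 | --1-0  (sole → essential)
  25 | -1-01,11--1
  26 | -1-10,11-1-
  27 | 1-011,11--1,11-1-
  28 | --1-0,-11--,1-10-
  29 | -1-01,-11--,1-10-,11--1
  30 | --1-0,-1-10,-11--,11-1-
  31 | -11--,11--1,11-1-
Essential prime implicants: --1-0, -0-00, 0-00-, 0-11-, 1-011, 1-10-

6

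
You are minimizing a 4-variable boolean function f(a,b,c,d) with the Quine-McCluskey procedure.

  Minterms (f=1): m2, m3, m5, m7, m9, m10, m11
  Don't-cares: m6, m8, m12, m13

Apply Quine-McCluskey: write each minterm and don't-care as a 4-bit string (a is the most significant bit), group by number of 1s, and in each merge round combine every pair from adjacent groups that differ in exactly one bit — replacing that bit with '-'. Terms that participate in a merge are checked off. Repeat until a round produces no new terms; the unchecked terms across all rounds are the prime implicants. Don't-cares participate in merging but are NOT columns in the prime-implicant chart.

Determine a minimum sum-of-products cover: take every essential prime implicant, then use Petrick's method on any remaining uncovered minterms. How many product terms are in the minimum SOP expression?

3

[col 0] 0010*, 0011*, 0101*, 0110*, 0111*, 1000*, 1001*, 1010*, 1011*, 1100*, 1101*
[col 1] -010*, -011*, -101, 0-10*, 0-11*, 001-*, 01-1, 011-*, 1-00*, 1-01*, 10-0*, 10-1*, 100-*, 101-*, 110-*
[col 2] -01-, 0-1-, 1-0-, 10--
Prime implicants: -01-, -101, 0-1-, 01-1, 1-0-, 10--
PI chart (minterm → PIs covering it):
  2 | -01-,0-1-
  3 | -01-,0-1-
  5 | -101,01-1
  7 | 0-1-,01-1
  9 | 1-0-,10--
  10 | -01-,10--
  11 | -01-,10--
(no essential prime implicants)
Petrick residual → -01-, 01-1, 1-0-
Minimum SOP uses 3 PIs: b'c + a'bd + ac'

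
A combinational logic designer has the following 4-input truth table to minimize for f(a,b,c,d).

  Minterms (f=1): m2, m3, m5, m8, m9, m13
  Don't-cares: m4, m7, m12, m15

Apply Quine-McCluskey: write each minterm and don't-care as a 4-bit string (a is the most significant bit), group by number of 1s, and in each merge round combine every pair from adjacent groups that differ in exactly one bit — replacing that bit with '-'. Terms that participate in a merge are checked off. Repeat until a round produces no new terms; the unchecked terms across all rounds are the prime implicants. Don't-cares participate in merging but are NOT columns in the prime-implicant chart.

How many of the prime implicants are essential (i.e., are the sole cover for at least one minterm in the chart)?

2

size-2^0 implicants → 0010(✓)  0011(✓)  0100(✓)  0101(✓)  0111(✓)  1000(✓)  1001(✓)  1100(✓)  1101(✓)  1111(✓)
size-2^1 implicants → -100(✓)  -101(✓)  -111(✓)  0-11  001-  01-1(✓)  010-(✓)  1-00(✓)  1-01(✓)  100-(✓)  11-1(✓)  110-(✓)
size-2^2 implicants → -1-1  -10-  1-0-
Unchecked terms (primes): -1-1, -10-, 0-11, 001-, 1-0-
Minterm coverage:
  m2 ⊆ 001- [E]
  m3 ⊆ 0-11,001-
  m5 ⊆ -1-1,-10-
  m8 ⊆ 1-0- [E]
  m9 ⊆ 1-0- [E]
  m13 ⊆ -1-1,-10-,1-0-
E = {001-, 1-0-}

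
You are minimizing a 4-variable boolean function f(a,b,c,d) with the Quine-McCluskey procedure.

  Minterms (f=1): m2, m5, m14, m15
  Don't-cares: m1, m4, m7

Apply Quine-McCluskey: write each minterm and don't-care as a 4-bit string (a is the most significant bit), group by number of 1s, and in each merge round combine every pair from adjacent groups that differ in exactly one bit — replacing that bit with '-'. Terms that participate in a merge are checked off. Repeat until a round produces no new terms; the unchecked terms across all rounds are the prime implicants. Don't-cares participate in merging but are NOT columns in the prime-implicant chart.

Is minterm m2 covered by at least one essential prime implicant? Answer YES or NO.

YES

[col 0] 0001*, 0010, 0100*, 0101*, 0111*, 1110*, 1111*
[col 1] -111, 0-01, 01-1, 010-, 111-
Prime implicants: -111, 0-01, 0010, 01-1, 010-, 111-
PI chart (minterm → PIs covering it):
  2 | 0010  (sole → essential)
  5 | 0-01,01-1,010-
  14 | 111-  (sole → essential)
  15 | -111,111-
Essential prime implicants: 0010, 111-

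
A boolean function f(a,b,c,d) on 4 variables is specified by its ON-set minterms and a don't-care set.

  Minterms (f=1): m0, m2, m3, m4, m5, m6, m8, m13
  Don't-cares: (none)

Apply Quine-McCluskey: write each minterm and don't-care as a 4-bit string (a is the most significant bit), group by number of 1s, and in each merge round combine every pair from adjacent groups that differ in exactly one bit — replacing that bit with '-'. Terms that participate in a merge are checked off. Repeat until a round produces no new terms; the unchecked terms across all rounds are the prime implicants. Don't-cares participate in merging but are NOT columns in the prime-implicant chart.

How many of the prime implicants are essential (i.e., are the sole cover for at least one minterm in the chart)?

Round 0: 0000✓ 0010✓ 0011✓ 0100✓ 0101✓ 0110✓ 1000✓ 1101✓
Round 1: -000 -101 0-00✓ 0-10✓ 00-0✓ 001- 01-0✓ 010-
Round 2: 0--0
PIs = {-000, -101, 0--0, 001-, 010-}
Coverage chart:
  m0: -000,0--0
  m2: 0--0,001-
  m3: 001- ←essential
  m4: 0--0,010-
  m5: -101,010-
  m6: 0--0 ←essential
  m8: -000 ←essential
  m13: -101 ←essential
Essential: -000, -101, 0--0, 001-

4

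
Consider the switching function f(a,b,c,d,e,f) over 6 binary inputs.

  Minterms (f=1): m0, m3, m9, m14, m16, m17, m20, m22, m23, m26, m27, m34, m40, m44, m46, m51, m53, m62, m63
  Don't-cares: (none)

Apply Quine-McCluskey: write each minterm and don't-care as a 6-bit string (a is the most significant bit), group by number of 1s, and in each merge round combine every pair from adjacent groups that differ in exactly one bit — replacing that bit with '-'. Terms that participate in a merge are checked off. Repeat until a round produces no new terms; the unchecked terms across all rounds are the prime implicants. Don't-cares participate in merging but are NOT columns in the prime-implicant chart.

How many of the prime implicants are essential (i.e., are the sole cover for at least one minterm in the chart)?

Round 0: 000000✓ 000011 001001 001110✓ 010000✓ 010001✓ 010100✓ 010110✓ 010111✓ 011010✓ 011011✓ 100010 101000✓ 101100✓ 101110✓ 110011 110101 111110✓ 111111✓
Round 1: -01110 0-0000 010-00 01000- 0101-0 01011- 01101- 1-1110 101-00 1011-0 11111-
PIs = {-01110, 0-0000, 000011, 001001, 010-00, 01000-, 0101-0, 01011-, 01101-, 1-1110, 100010, 101-00, 1011-0, 110011, 110101, 11111-}
Coverage chart:
  m0: 0-0000 ←essential
  m3: 000011 ←essential
  m9: 001001 ←essential
  m14: -01110 ←essential
  m16: 0-0000,010-00,01000-
  m17: 01000- ←essential
  m20: 010-00,0101-0
  m22: 0101-0,01011-
  m23: 01011- ←essential
  m26: 01101- ←essential
  m27: 01101- ←essential
  m34: 100010 ←essential
  m40: 101-00 ←essential
  m44: 101-00,1011-0
  m46: -01110,1-1110,1011-0
  m51: 110011 ←essential
  m53: 110101 ←essential
  m62: 1-1110,11111-
  m63: 11111- ←essential
Essential: -01110, 0-0000, 000011, 001001, 01000-, 01011-, 01101-, 100010, 101-00, 110011, 110101, 11111-

12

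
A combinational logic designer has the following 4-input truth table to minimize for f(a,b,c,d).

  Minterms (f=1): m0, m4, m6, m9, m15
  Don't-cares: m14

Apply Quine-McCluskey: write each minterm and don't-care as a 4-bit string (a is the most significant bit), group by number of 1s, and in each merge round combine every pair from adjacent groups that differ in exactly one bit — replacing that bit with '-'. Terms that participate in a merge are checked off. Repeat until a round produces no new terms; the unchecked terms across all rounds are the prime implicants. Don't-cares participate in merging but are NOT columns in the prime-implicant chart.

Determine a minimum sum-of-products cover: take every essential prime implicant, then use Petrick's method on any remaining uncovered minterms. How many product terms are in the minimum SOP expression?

4

[col 0] 0000*, 0100*, 0110*, 1001, 1110*, 1111*
[col 1] -110, 0-00, 01-0, 111-
Prime implicants: -110, 0-00, 01-0, 1001, 111-
PI chart (minterm → PIs covering it):
  0 | 0-00  (sole → essential)
  4 | 0-00,01-0
  6 | -110,01-0
  9 | 1001  (sole → essential)
  15 | 111-  (sole → essential)
Essential prime implicants: 0-00, 1001, 111-
Petrick residual → -110
Minimum SOP uses 4 PIs: bcd' + a'c'd' + ab'c'd + abc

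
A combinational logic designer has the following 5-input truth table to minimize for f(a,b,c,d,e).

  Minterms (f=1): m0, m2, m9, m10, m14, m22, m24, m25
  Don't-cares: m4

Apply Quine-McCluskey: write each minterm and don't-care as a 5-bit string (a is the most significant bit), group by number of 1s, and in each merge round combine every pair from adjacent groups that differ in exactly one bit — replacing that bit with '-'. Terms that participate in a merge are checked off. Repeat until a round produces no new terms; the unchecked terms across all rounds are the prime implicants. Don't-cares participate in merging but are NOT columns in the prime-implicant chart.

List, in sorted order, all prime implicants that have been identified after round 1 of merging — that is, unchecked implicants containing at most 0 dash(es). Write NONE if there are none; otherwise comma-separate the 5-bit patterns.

10110

Round 0: 00000✓ 00010✓ 00100✓ 01001✓ 01010✓ 01110✓ 10110 11000✓ 11001✓
Round 1: -1001 0-010 00-00 000-0 01-10 1100-
PIs = {-1001, 0-010, 00-00, 000-0, 01-10, 10110, 1100-}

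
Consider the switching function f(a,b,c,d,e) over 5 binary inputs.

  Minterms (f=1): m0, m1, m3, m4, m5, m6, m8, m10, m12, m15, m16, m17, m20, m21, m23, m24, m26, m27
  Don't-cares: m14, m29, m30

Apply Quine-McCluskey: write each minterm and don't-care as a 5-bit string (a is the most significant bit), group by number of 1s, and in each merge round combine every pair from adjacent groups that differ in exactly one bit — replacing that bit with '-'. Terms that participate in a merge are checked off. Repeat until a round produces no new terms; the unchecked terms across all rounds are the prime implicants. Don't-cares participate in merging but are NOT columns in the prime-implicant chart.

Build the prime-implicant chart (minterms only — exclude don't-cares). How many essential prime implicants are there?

6

[col 0] 00000*, 00001*, 00011*, 00100*, 00101*, 00110*, 01000*, 01010*, 01100*, 01110*, 01111*, 10000*, 10001*, 10100*, 10101*, 10111*, 11000*, 11010*, 11011*, 11101*, 11110*
[col 1] -0000*, -0001*, -0100*, -0101*, -1000*, -1010*, -1110*, 0-000*, 0-100*, 0-110*, 00-00*, 00-01*, 000-1, 0000-*, 001-0*, 0010-*, 01-00*, 01-10*, 010-0*, 011-0*, 0111-, 1-000*, 1-101, 10-00*, 10-01*, 1000-*, 101-1, 1010-*, 11-10*, 110-0*, 1101-
[col 2] --000, -0-00*, -0-01*, -000-*, -010-*, -1-10, -10-0, 0--00, 0-1-0, 00-0-*, 01--0, 10-0-*
[col 3] -0-0-
Prime implicants: --000, -0-0-, -1-10, -10-0, 0--00, 0-1-0, 000-1, 01--0, 0111-, 1-101, 101-1, 1101-
PI chart (minterm → PIs covering it):
  0 | --000,-0-0-,0--00
  1 | -0-0-,000-1
  3 | 000-1  (sole → essential)
  4 | -0-0-,0--00,0-1-0
  5 | -0-0-  (sole → essential)
  6 | 0-1-0  (sole → essential)
  8 | --000,-10-0,0--00,01--0
  10 | -1-10,-10-0,01--0
  12 | 0--00,0-1-0,01--0
  15 | 0111-  (sole → essential)
  16 | --000,-0-0-
  17 | -0-0-  (sole → essential)
  20 | -0-0-  (sole → essential)
  21 | -0-0-,1-101,101-1
  23 | 101-1  (sole → essential)
  24 | --000,-10-0
  26 | -1-10,-10-0,1101-
  27 | 1101-  (sole → essential)
Essential prime implicants: -0-0-, 0-1-0, 000-1, 0111-, 101-1, 1101-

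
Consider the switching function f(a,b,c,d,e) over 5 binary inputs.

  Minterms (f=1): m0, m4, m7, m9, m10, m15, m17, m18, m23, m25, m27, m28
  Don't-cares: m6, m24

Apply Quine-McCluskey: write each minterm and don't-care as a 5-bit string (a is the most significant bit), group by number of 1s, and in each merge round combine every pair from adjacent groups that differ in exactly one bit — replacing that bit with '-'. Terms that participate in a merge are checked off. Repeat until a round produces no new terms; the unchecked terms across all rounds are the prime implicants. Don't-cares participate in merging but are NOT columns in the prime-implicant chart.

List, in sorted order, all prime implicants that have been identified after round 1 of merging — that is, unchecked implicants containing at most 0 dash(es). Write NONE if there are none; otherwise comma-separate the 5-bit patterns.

size-2^0 implicants → 00000(✓)  00100(✓)  00110(✓)  00111(✓)  01001(✓)  01010  01111(✓)  10001(✓)  10010  10111(✓)  11000(✓)  11001(✓)  11011(✓)  11100(✓)
size-2^1 implicants → -0111  -1001  0-111  00-00  001-0  0011-  1-001  11-00  110-1  1100-
Unchecked terms (primes): -0111, -1001, 0-111, 00-00, 001-0, 0011-, 01010, 1-001, 10010, 11-00, 110-1, 1100-

01010, 10010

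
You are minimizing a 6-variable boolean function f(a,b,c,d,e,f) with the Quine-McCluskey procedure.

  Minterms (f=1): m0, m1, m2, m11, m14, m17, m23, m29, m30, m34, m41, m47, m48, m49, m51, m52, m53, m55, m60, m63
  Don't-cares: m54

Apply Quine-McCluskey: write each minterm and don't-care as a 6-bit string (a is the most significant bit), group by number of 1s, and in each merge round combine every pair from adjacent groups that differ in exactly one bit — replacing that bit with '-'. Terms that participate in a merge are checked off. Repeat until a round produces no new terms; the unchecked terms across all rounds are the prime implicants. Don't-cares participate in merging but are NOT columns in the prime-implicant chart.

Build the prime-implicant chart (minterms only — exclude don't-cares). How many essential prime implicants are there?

[col 0] 000000*, 000001*, 000010*, 001011, 001110*, 010001*, 010111*, 011101, 011110*, 100010*, 101001, 101111*, 110000*, 110001*, 110011*, 110100*, 110101*, 110110*, 110111*, 111100*, 111111*
[col 1] -00010, -10001, -10111, 0-0001, 0-1110, 0000-0, 00000-, 1-1111, 11-100, 11-111, 110-00*, 110-01*, 110-11*, 1100-1*, 11000-*, 1101-0*, 1101-1*, 11010-*, 11011-*
[col 2] 110--1, 110-0-, 1101--
Prime implicants: -00010, -10001, -10111, 0-0001, 0-1110, 0000-0, 00000-, 001011, 011101, 1-1111, 101001, 11-100, 11-111, 110--1, 110-0-, 1101--
PI chart (minterm → PIs covering it):
  0 | 0000-0,00000-
  1 | 0-0001,00000-
  2 | -00010,0000-0
  11 | 001011  (sole → essential)
  14 | 0-1110  (sole → essential)
  17 | -10001,0-0001
  23 | -10111  (sole → essential)
  29 | 011101  (sole → essential)
  30 | 0-1110  (sole → essential)
  34 | -00010  (sole → essential)
  41 | 101001  (sole → essential)
  47 | 1-1111  (sole → essential)
  48 | 110-0-  (sole → essential)
  49 | -10001,110--1,110-0-
  51 | 110--1  (sole → essential)
  52 | 11-100,110-0-,1101--
  53 | 110--1,110-0-,1101--
  55 | -10111,11-111,110--1,1101--
  60 | 11-100  (sole → essential)
  63 | 1-1111,11-111
Essential prime implicants: -00010, -10111, 0-1110, 001011, 011101, 1-1111, 101001, 11-100, 110--1, 110-0-

10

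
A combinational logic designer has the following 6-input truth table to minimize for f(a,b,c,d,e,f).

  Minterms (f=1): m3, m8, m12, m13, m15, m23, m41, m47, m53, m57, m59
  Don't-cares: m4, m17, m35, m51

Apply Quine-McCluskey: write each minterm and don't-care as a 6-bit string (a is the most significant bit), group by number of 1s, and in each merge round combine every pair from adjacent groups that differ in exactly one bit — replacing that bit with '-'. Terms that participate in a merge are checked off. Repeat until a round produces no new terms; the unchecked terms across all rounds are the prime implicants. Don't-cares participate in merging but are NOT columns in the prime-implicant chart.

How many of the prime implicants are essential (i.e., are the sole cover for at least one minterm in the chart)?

size-2^0 implicants → 000011(✓)  000100(✓)  001000(✓)  001100(✓)  001101(✓)  001111(✓)  010001  010111  100011(✓)  101001(✓)  101111(✓)  110011(✓)  110101  111001(✓)  111011(✓)
size-2^1 implicants → -00011  -01111  00-100  001-00  0011-1  00110-  1-0011  1-1001  11-011  1110-1
Unchecked terms (primes): -00011, -01111, 00-100, 001-00, 0011-1, 00110-, 010001, 010111, 1-0011, 1-1001, 11-011, 110101, 1110-1
Minterm coverage:
  m3 ⊆ -00011 [E]
  m8 ⊆ 001-00 [E]
  m12 ⊆ 00-100,001-00,00110-
  m13 ⊆ 0011-1,00110-
  m15 ⊆ -01111,0011-1
  m23 ⊆ 010111 [E]
  m41 ⊆ 1-1001 [E]
  m47 ⊆ -01111 [E]
  m53 ⊆ 110101 [E]
  m57 ⊆ 1-1001,1110-1
  m59 ⊆ 11-011,1110-1
E = {-00011, -01111, 001-00, 010111, 1-1001, 110101}

6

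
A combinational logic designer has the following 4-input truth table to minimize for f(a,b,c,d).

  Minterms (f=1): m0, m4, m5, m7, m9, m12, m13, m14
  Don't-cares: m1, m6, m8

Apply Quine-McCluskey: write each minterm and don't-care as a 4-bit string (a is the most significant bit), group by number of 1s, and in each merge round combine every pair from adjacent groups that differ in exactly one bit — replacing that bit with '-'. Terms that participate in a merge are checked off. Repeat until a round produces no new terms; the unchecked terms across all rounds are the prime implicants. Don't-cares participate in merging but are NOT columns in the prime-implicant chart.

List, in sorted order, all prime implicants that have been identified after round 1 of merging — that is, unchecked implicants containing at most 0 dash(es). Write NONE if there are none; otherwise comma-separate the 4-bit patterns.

size-2^0 implicants → 0000(✓)  0001(✓)  0100(✓)  0101(✓)  0110(✓)  0111(✓)  1000(✓)  1001(✓)  1100(✓)  1101(✓)  1110(✓)
size-2^1 implicants → -000(✓)  -001(✓)  -100(✓)  -101(✓)  -110(✓)  0-00(✓)  0-01(✓)  000-(✓)  01-0(✓)  01-1(✓)  010-(✓)  011-(✓)  1-00(✓)  1-01(✓)  100-(✓)  11-0(✓)  110-(✓)
size-2^2 implicants → --00(✓)  --01(✓)  -00-(✓)  -1-0  -10-(✓)  0-0-(✓)  01--  1-0-(✓)
size-2^3 implicants → --0-
Unchecked terms (primes): --0-, -1-0, 01--

NONE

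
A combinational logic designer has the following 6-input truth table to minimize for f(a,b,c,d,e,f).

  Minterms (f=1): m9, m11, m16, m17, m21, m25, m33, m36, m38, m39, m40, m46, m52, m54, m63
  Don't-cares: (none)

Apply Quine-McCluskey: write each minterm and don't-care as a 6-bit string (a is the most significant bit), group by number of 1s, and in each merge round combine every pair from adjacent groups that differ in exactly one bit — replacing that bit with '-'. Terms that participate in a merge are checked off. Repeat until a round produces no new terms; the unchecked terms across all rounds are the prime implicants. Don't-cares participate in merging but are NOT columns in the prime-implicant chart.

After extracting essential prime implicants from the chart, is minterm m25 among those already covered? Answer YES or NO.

[col 0] 001001*, 001011*, 010000*, 010001*, 010101*, 011001*, 100001, 100100*, 100110*, 100111*, 101000, 101110*, 110100*, 110110*, 111111
[col 1] 0-1001, 0010-1, 01-001, 010-01, 01000-, 1-0100*, 1-0110*, 10-110, 1001-0*, 10011-, 1101-0*
[col 2] 1-01-0
Prime implicants: 0-1001, 0010-1, 01-001, 010-01, 01000-, 1-01-0, 10-110, 100001, 10011-, 101000, 111111
PI chart (minterm → PIs covering it):
  9 | 0-1001,0010-1
  11 | 0010-1  (sole → essential)
  16 | 01000-  (sole → essential)
  17 | 01-001,010-01,01000-
  21 | 010-01  (sole → essential)
  25 | 0-1001,01-001
  33 | 100001  (sole → essential)
  36 | 1-01-0  (sole → essential)
  38 | 1-01-0,10-110,10011-
  39 | 10011-  (sole → essential)
  40 | 101000  (sole → essential)
  46 | 10-110  (sole → essential)
  52 | 1-01-0  (sole → essential)
  54 | 1-01-0  (sole → essential)
  63 | 111111  (sole → essential)
Essential prime implicants: 0010-1, 010-01, 01000-, 1-01-0, 10-110, 100001, 10011-, 101000, 111111

NO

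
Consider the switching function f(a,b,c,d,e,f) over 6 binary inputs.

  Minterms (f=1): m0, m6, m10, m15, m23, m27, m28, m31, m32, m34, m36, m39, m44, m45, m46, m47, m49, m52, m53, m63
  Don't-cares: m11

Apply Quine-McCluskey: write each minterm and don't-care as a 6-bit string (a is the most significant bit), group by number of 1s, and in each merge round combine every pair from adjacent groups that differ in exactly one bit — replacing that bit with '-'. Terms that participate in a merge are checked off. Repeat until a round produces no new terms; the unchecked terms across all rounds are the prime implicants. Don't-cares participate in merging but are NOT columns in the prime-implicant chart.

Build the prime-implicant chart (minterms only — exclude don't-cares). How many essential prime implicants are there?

Round 0: 000000✓ 000110 001010✓ 001011✓ 001111✓ 010111✓ 011011✓ 011100 011111✓ 100000✓ 100010✓ 100100✓ 100111✓ 101100✓ 101101✓ 101110✓ 101111✓ 110001✓ 110100✓ 110101✓ 111111✓
Round 1: -00000 -01111✓ -11111✓ 0-1011✓ 0-1111✓ 001-11✓ 00101- 01-111 011-11✓ 1-0100 1-1111✓ 10-100 10-111 100-00 1000-0 1011-0✓ 1011-1✓ 10110-✓ 10111-✓ 110-01 11010-
Round 2: --1111 0-1-11 1011--
PIs = {--1111, -00000, 0-1-11, 000110, 00101-, 01-111, 011100, 1-0100, 10-100, 10-111, 100-00, 1000-0, 1011--, 110-01, 11010-}
Coverage chart:
  m0: -00000 ←essential
  m6: 000110 ←essential
  m10: 00101- ←essential
  m15: --1111,0-1-11
  m23: 01-111 ←essential
  m27: 0-1-11 ←essential
  m28: 011100 ←essential
  m31: --1111,0-1-11,01-111
  m32: -00000,100-00,1000-0
  m34: 1000-0 ←essential
  m36: 1-0100,10-100,100-00
  m39: 10-111 ←essential
  m44: 10-100,1011--
  m45: 1011-- ←essential
  m46: 1011-- ←essential
  m47: --1111,10-111,1011--
  m49: 110-01 ←essential
  m52: 1-0100,11010-
  m53: 110-01,11010-
  m63: --1111 ←essential
Essential: --1111, -00000, 0-1-11, 000110, 00101-, 01-111, 011100, 10-111, 1000-0, 1011--, 110-01

11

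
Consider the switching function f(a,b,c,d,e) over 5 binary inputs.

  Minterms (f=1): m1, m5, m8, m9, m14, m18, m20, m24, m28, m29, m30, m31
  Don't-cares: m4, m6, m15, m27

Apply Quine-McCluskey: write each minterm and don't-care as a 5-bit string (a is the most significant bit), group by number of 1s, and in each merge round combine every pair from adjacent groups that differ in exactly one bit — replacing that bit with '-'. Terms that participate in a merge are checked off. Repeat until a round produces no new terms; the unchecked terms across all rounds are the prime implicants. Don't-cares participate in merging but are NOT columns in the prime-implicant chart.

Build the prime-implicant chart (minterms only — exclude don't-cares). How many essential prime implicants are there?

Round 0: 00001✓ 00100✓ 00101✓ 00110✓ 01000✓ 01001✓ 01110✓ 01111✓ 10010 10100✓ 11000✓ 11011✓ 11100✓ 11101✓ 11110✓ 11111✓
Round 1: -0100 -1000 -1110✓ -1111✓ 0-001 0-110 00-01 001-0 0010- 0100- 0111-✓ 1-100 11-00 11-11 111-0✓ 111-1✓ 1110-✓ 1111-✓
Round 2: -111- 111--
PIs = {-0100, -1000, -111-, 0-001, 0-110, 00-01, 001-0, 0010-, 0100-, 1-100, 10010, 11-00, 11-11, 111--}
Coverage chart:
  m1: 0-001,00-01
  m5: 00-01,0010-
  m8: -1000,0100-
  m9: 0-001,0100-
  m14: -111-,0-110
  m18: 10010 ←essential
  m20: -0100,1-100
  m24: -1000,11-00
  m28: 1-100,11-00,111--
  m29: 111-- ←essential
  m30: -111-,111--
  m31: -111-,11-11,111--
Essential: 10010, 111--

2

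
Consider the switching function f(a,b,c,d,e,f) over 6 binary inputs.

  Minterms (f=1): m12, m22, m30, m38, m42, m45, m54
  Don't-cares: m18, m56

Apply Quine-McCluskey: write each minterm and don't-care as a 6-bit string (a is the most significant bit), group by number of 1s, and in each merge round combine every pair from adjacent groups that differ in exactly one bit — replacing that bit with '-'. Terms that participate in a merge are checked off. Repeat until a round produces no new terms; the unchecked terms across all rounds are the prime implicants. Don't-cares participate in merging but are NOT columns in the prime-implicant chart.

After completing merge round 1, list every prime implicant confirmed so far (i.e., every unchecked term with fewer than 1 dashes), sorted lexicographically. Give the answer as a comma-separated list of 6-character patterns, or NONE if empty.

[col 0] 001100, 010010*, 010110*, 011110*, 100110*, 101010, 101101, 110110*, 111000
[col 1] -10110, 01-110, 010-10, 1-0110
Prime implicants: -10110, 001100, 01-110, 010-10, 1-0110, 101010, 101101, 111000

001100, 101010, 101101, 111000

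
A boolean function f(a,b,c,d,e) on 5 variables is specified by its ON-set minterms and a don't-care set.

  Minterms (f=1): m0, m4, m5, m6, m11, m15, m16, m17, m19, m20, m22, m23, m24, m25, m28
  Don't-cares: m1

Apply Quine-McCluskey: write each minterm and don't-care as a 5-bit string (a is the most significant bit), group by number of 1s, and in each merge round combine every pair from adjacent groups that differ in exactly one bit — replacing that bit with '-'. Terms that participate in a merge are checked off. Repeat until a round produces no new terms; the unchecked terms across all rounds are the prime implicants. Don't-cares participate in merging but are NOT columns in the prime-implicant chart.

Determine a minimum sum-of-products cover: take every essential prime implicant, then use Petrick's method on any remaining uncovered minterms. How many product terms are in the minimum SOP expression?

size-2^0 implicants → 00000(✓)  00001(✓)  00100(✓)  00101(✓)  00110(✓)  01011(✓)  01111(✓)  10000(✓)  10001(✓)  10011(✓)  10100(✓)  10110(✓)  10111(✓)  11000(✓)  11001(✓)  11100(✓)
size-2^1 implicants → -0000(✓)  -0001(✓)  -0100(✓)  -0110(✓)  00-00(✓)  00-01(✓)  0000-(✓)  001-0(✓)  0010-(✓)  01-11  1-000(✓)  1-001(✓)  1-100(✓)  10-00(✓)  10-11  100-1  1000-(✓)  101-0(✓)  1011-  11-00(✓)  1100-(✓)
size-2^2 implicants → -0-00  -000-  -01-0  00-0-  1--00  1-00-
Unchecked terms (primes): -0-00, -000-, -01-0, 00-0-, 01-11, 1--00, 1-00-, 10-11, 100-1, 1011-
Minterm coverage:
  m0 ⊆ -0-00,-000-,00-0-
  m4 ⊆ -0-00,-01-0,00-0-
  m5 ⊆ 00-0- [E]
  m6 ⊆ -01-0 [E]
  m11 ⊆ 01-11 [E]
  m15 ⊆ 01-11 [E]
  m16 ⊆ -0-00,-000-,1--00,1-00-
  m17 ⊆ -000-,1-00-,100-1
  m19 ⊆ 10-11,100-1
  m20 ⊆ -0-00,-01-0,1--00
  m22 ⊆ -01-0,1011-
  m23 ⊆ 10-11,1011-
  m24 ⊆ 1--00,1-00-
  m25 ⊆ 1-00- [E]
  m28 ⊆ 1--00 [E]
E = {-01-0, 00-0-, 01-11, 1--00, 1-00-}
Petrick residual → 10-11
Cover = b'ce' + a'b'd' + a'bde + ad'e' + ac'd' + ab'de  |cover|=6

6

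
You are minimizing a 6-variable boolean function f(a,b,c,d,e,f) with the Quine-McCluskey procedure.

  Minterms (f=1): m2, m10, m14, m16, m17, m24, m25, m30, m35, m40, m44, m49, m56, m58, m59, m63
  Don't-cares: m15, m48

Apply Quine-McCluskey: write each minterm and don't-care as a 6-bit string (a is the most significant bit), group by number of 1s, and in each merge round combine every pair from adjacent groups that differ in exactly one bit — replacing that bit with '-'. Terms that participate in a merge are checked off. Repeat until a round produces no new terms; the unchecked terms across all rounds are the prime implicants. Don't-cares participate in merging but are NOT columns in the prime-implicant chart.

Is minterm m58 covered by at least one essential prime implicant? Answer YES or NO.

[col 0] 000010*, 001010*, 001110*, 001111*, 010000*, 010001*, 011000*, 011001*, 011110*, 100011, 101000*, 101100*, 110000*, 110001*, 111000*, 111010*, 111011*, 111111*
[col 1] -10000*, -10001*, -11000*, 0-1110, 00-010, 001-10, 00111-, 01-000*, 01-001*, 01000-*, 01100-*, 1-1000, 101-00, 11-000*, 11000-*, 111-11, 1110-0, 11101-
[col 2] -1-000, -1000-, 01-00-
Prime implicants: -1-000, -1000-, 0-1110, 00-010, 001-10, 00111-, 01-00-, 1-1000, 100011, 101-00, 111-11, 1110-0, 11101-
PI chart (minterm → PIs covering it):
  2 | 00-010  (sole → essential)
  10 | 00-010,001-10
  14 | 0-1110,001-10,00111-
  16 | -1-000,-1000-,01-00-
  17 | -1000-,01-00-
  24 | -1-000,01-00-
  25 | 01-00-  (sole → essential)
  30 | 0-1110  (sole → essential)
  35 | 100011  (sole → essential)
  40 | 1-1000,101-00
  44 | 101-00  (sole → essential)
  49 | -1000-  (sole → essential)
  56 | -1-000,1-1000,1110-0
  58 | 1110-0,11101-
  59 | 111-11,11101-
  63 | 111-11  (sole → essential)
Essential prime implicants: -1000-, 0-1110, 00-010, 01-00-, 100011, 101-00, 111-11

NO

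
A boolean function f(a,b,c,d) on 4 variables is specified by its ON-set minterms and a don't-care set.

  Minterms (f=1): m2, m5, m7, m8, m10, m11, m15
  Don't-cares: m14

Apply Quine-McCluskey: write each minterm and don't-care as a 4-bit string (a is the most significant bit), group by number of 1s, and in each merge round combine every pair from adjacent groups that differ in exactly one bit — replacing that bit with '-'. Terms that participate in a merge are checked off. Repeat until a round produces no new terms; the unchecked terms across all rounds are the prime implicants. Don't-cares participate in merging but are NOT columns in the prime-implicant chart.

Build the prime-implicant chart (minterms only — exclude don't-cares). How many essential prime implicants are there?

Round 0: 0010✓ 0101✓ 0111✓ 1000✓ 1010✓ 1011✓ 1110✓ 1111✓
Round 1: -010 -111 01-1 1-10✓ 1-11✓ 10-0 101-✓ 111-✓
Round 2: 1-1-
PIs = {-010, -111, 01-1, 1-1-, 10-0}
Coverage chart:
  m2: -010 ←essential
  m5: 01-1 ←essential
  m7: -111,01-1
  m8: 10-0 ←essential
  m10: -010,1-1-,10-0
  m11: 1-1- ←essential
  m15: -111,1-1-
Essential: -010, 01-1, 1-1-, 10-0

4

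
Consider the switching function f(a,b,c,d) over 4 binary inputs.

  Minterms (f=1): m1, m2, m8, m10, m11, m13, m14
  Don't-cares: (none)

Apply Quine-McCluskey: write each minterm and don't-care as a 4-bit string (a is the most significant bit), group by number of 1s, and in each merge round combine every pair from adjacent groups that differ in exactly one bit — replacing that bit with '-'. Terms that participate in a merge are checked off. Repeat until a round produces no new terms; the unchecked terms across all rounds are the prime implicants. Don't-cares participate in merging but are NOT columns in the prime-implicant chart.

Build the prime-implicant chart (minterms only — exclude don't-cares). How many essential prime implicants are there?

Round 0: 0001 0010✓ 1000✓ 1010✓ 1011✓ 1101 1110✓
Round 1: -010 1-10 10-0 101-
PIs = {-010, 0001, 1-10, 10-0, 101-, 1101}
Coverage chart:
  m1: 0001 ←essential
  m2: -010 ←essential
  m8: 10-0 ←essential
  m10: -010,1-10,10-0,101-
  m11: 101- ←essential
  m13: 1101 ←essential
  m14: 1-10 ←essential
Essential: -010, 0001, 1-10, 10-0, 101-, 1101

6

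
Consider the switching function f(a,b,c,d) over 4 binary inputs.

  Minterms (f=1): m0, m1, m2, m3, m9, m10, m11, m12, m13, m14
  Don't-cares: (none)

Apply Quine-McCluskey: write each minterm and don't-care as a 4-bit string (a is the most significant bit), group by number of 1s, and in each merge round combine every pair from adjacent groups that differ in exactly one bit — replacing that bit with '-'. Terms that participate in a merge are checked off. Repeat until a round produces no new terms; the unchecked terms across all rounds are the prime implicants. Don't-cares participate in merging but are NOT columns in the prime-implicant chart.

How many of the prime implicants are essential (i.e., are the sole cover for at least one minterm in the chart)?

1

Round 0: 0000✓ 0001✓ 0010✓ 0011✓ 1001✓ 1010✓ 1011✓ 1100✓ 1101✓ 1110✓
Round 1: -001✓ -010✓ -011✓ 00-0✓ 00-1✓ 000-✓ 001-✓ 1-01 1-10 10-1✓ 101-✓ 11-0 110-
Round 2: -0-1 -01- 00--
PIs = {-0-1, -01-, 00--, 1-01, 1-10, 11-0, 110-}
Coverage chart:
  m0: 00-- ←essential
  m1: -0-1,00--
  m2: -01-,00--
  m3: -0-1,-01-,00--
  m9: -0-1,1-01
  m10: -01-,1-10
  m11: -0-1,-01-
  m12: 11-0,110-
  m13: 1-01,110-
  m14: 1-10,11-0
Essential: 00--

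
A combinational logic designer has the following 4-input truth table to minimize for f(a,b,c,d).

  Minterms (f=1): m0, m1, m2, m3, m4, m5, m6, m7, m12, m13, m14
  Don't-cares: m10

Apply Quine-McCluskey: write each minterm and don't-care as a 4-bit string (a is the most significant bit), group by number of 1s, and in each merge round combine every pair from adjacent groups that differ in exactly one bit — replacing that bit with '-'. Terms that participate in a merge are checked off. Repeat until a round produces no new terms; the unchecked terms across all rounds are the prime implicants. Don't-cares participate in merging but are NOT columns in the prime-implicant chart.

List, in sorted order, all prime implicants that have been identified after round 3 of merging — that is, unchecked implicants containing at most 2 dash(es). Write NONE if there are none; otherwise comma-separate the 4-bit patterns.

--10, -1-0, -10-

[col 0] 0000*, 0001*, 0010*, 0011*, 0100*, 0101*, 0110*, 0111*, 1010*, 1100*, 1101*, 1110*
[col 1] -010*, -100*, -101*, -110*, 0-00*, 0-01*, 0-10*, 0-11*, 00-0*, 00-1*, 000-*, 001-*, 01-0*, 01-1*, 010-*, 011-*, 1-10*, 11-0*, 110-*
[col 2] --10, -1-0, -10-, 0--0*, 0--1*, 0-0-*, 0-1-*, 00--*, 01--*
[col 3] 0---
Prime implicants: --10, -1-0, -10-, 0---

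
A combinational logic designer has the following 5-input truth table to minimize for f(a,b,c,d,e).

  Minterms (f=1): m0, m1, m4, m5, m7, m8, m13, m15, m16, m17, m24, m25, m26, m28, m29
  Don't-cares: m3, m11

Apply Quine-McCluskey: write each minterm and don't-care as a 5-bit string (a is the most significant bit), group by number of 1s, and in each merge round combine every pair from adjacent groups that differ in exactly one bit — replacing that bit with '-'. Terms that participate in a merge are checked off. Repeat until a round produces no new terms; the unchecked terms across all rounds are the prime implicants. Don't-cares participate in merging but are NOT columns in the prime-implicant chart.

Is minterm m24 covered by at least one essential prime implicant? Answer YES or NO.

YES

size-2^0 implicants → 00000(✓)  00001(✓)  00011(✓)  00100(✓)  00101(✓)  00111(✓)  01000(✓)  01011(✓)  01101(✓)  01111(✓)  10000(✓)  10001(✓)  11000(✓)  11001(✓)  11010(✓)  11100(✓)  11101(✓)
size-2^1 implicants → -0000(✓)  -0001(✓)  -1000(✓)  -1101  0-000(✓)  0-011(✓)  0-101(✓)  0-111(✓)  00-00(✓)  00-01(✓)  00-11(✓)  000-1(✓)  0000-(✓)  001-1(✓)  0010-(✓)  01-11(✓)  011-1(✓)  1-000(✓)  1-001(✓)  1000-(✓)  11-00(✓)  11-01(✓)  110-0  1100-(✓)  1110-(✓)
size-2^2 implicants → --000  -000-  0--11  0-1-1  00--1  00-0-  1-00-  11-0-
Unchecked terms (primes): --000, -000-, -1101, 0--11, 0-1-1, 00--1, 00-0-, 1-00-, 11-0-, 110-0
Minterm coverage:
  m0 ⊆ --000,-000-,00-0-
  m1 ⊆ -000-,00--1,00-0-
  m4 ⊆ 00-0- [E]
  m5 ⊆ 0-1-1,00--1,00-0-
  m7 ⊆ 0--11,0-1-1,00--1
  m8 ⊆ --000 [E]
  m13 ⊆ -1101,0-1-1
  m15 ⊆ 0--11,0-1-1
  m16 ⊆ --000,-000-,1-00-
  m17 ⊆ -000-,1-00-
  m24 ⊆ --000,1-00-,11-0-,110-0
  m25 ⊆ 1-00-,11-0-
  m26 ⊆ 110-0 [E]
  m28 ⊆ 11-0- [E]
  m29 ⊆ -1101,11-0-
E = {--000, 00-0-, 11-0-, 110-0}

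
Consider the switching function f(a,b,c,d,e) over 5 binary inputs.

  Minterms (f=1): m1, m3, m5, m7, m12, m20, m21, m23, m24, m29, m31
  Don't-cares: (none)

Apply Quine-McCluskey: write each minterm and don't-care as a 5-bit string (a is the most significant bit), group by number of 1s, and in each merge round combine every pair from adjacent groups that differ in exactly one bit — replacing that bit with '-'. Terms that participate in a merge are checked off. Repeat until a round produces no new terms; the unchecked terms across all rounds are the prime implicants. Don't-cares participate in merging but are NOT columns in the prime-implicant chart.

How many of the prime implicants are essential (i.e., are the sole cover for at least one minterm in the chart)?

size-2^0 implicants → 00001(✓)  00011(✓)  00101(✓)  00111(✓)  01100  10100(✓)  10101(✓)  10111(✓)  11000  11101(✓)  11111(✓)
size-2^1 implicants → -0101(✓)  -0111(✓)  00-01(✓)  00-11(✓)  000-1(✓)  001-1(✓)  1-101(✓)  1-111(✓)  101-1(✓)  1010-  111-1(✓)
size-2^2 implicants → -01-1  00--1  1-1-1
Unchecked terms (primes): -01-1, 00--1, 01100, 1-1-1, 1010-, 11000
Minterm coverage:
  m1 ⊆ 00--1 [E]
  m3 ⊆ 00--1 [E]
  m5 ⊆ -01-1,00--1
  m7 ⊆ -01-1,00--1
  m12 ⊆ 01100 [E]
  m20 ⊆ 1010- [E]
  m21 ⊆ -01-1,1-1-1,1010-
  m23 ⊆ -01-1,1-1-1
  m24 ⊆ 11000 [E]
  m29 ⊆ 1-1-1 [E]
  m31 ⊆ 1-1-1 [E]
E = {00--1, 01100, 1-1-1, 1010-, 11000}

5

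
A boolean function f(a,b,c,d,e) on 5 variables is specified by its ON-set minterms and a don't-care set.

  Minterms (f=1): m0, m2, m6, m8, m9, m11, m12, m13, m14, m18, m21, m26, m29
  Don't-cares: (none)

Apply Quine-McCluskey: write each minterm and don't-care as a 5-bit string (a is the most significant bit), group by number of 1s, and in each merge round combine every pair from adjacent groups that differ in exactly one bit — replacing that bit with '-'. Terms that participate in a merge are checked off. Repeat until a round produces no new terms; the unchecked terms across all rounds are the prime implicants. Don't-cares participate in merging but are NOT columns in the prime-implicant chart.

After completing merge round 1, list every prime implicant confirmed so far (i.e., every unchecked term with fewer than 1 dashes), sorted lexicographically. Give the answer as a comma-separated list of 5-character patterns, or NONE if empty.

NONE

[col 0] 00000*, 00010*, 00110*, 01000*, 01001*, 01011*, 01100*, 01101*, 01110*, 10010*, 10101*, 11010*, 11101*
[col 1] -0010, -1101, 0-000, 0-110, 00-10, 000-0, 01-00*, 01-01*, 010-1, 0100-*, 011-0, 0110-*, 1-010, 1-101
[col 2] 01-0-
Prime implicants: -0010, -1101, 0-000, 0-110, 00-10, 000-0, 01-0-, 010-1, 011-0, 1-010, 1-101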